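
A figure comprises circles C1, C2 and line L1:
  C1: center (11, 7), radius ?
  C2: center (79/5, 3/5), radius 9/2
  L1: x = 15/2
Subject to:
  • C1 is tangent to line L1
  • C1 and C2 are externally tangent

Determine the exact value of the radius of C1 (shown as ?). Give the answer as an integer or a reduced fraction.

1. [C1‖L1]  r_C1² − 49/4 = 0  ⇒  r_C1 = 7/2 (r>0 drops 1)
2. [ext C1·C2]  r_C1² + 9r_C1 − 175/4 = 0  ⇒  r_C1 = 7/2 (r>0 drops 1)

7/2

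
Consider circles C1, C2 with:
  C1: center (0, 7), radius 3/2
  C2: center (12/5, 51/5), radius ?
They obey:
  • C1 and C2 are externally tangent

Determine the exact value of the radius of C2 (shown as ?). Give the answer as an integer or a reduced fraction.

1. [ext C1·C2]  r_C2² + 3r_C2 − 55/4 = 0  ⇒  r_C2 = 5/2 (r>0 drops 1)

5/2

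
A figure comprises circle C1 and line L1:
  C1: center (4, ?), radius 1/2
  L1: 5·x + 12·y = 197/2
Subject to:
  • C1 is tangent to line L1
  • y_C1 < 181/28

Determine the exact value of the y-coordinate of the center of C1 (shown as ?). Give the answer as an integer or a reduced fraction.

6

1. [C1‖L1]  y_C1² − (157/12)y_C1 + 85/2 = 0  ⇒  y_C1 = 6 or 85/12
2. given y_C1 < 181/28: keep 6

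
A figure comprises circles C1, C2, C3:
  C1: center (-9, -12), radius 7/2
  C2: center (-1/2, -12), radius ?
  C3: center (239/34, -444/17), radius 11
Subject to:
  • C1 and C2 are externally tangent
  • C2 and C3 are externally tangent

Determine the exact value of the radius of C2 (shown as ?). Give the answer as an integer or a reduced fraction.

5

1. [ext C1·C2]  r_C2² + 7r_C2 − 60 = 0  ⇒  r_C2 = 5 (r>0 drops 1)
2. [ext C2·C3]  r_C2² + 22r_C2 − 135 = 0  ⇒  r_C2 = 5 (r>0 drops 1)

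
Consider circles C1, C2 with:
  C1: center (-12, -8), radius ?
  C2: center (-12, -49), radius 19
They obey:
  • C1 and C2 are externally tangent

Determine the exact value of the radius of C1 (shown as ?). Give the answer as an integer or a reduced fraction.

1. [ext C1·C2]  r_C1² + 38r_C1 − 1320 = 0  ⇒  r_C1 = 22 (r>0 drops 1)

22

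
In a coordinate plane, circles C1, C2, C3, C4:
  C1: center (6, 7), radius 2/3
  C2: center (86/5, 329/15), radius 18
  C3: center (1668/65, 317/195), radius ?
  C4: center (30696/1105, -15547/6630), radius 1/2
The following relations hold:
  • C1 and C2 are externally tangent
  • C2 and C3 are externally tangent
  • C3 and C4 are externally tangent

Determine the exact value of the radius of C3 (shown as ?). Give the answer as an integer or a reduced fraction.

1. [ext C2·C3]  r_C3² + 36r_C3 − 160 = 0  ⇒  r_C3 = 4 (r>0 drops 1)
2. [ext C3·C4]  r_C3² + 1r_C3 − 20 = 0  ⇒  r_C3 = 4 (r>0 drops 1)

4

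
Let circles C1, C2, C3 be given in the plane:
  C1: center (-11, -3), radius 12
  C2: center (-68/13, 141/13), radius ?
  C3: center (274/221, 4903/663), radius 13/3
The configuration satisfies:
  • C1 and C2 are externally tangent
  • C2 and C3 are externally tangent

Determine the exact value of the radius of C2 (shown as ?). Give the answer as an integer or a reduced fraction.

3

1. [ext C1·C2]  r_C2² + 24r_C2 − 81 = 0  ⇒  r_C2 = 3 (r>0 drops 1)
2. [ext C2·C3]  r_C2² + (26/3)r_C2 − 35 = 0  ⇒  r_C2 = 3 (r>0 drops 1)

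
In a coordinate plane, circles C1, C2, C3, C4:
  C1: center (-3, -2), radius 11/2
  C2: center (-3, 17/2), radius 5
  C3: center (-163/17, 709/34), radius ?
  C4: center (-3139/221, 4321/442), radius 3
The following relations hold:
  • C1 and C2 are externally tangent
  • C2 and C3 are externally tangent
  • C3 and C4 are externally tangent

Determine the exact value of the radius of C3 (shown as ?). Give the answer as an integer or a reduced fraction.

1. [ext C2·C3]  r_C3² + 10r_C3 − 171 = 0  ⇒  r_C3 = 9 (r>0 drops 1)
2. [ext C3·C4]  r_C3² + 6r_C3 − 135 = 0  ⇒  r_C3 = 9 (r>0 drops 1)

9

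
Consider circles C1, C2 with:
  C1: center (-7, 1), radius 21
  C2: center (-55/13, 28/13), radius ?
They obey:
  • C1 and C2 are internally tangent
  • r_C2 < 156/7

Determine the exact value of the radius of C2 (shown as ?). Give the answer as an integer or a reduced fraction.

18

1. [int C1,C2]  r_C2² − 42r_C2 + 432 = 0  ⇒  r_C2 = 18 or 24
2. given r_C2 < 156/7: keep 18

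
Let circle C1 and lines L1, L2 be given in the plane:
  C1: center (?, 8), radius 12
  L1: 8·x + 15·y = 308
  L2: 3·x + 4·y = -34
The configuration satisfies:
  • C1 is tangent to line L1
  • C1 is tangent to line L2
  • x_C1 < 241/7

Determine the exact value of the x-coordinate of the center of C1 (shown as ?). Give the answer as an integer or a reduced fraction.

-2

1. [C1‖L1]  x_C1² − 47x_C1 − 98 = 0  ⇒  x_C1 = -2 or 49
2. [C1‖L2]  x_C1² + 44x_C1 + 84 = 0  ⇒  x_C1 = -42 or -2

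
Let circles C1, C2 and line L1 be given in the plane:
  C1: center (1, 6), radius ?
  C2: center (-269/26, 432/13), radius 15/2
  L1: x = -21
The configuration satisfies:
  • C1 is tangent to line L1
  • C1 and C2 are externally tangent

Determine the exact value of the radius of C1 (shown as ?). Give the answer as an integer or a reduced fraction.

1. [C1‖L1]  r_C1² − 484 = 0  ⇒  r_C1 = 22 (r>0 drops 1)
2. [ext C1·C2]  r_C1² + 15r_C1 − 814 = 0  ⇒  r_C1 = 22 (r>0 drops 1)

22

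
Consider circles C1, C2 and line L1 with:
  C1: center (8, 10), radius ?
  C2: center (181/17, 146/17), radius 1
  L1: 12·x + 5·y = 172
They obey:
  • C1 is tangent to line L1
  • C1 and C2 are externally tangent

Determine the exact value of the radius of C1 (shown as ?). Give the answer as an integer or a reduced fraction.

1. [C1‖L1]  r_C1² − 4 = 0  ⇒  r_C1 = 2 (r>0 drops 1)
2. [ext C1·C2]  r_C1² + 2r_C1 − 8 = 0  ⇒  r_C1 = 2 (r>0 drops 1)

2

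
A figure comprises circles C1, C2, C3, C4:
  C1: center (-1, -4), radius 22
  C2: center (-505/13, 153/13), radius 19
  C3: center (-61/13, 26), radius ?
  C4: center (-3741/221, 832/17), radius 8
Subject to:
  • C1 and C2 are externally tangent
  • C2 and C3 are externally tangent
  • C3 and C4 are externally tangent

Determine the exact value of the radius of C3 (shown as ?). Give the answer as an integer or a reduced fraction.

18

1. [ext C2·C3]  r_C3² + 38r_C3 − 1008 = 0  ⇒  r_C3 = 18 (r>0 drops 1)
2. [ext C3·C4]  r_C3² + 16r_C3 − 612 = 0  ⇒  r_C3 = 18 (r>0 drops 1)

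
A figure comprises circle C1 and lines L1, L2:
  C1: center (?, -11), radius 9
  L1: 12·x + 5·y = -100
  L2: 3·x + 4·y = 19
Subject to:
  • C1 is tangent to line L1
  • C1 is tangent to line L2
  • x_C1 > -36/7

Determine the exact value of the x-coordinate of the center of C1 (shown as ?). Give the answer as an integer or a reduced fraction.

1. [C1‖L1]  x_C1² + (15/2)x_C1 − 81 = 0  ⇒  x_C1 = -27/2 or 6
2. [C1‖L2]  x_C1² − 42x_C1 + 216 = 0  ⇒  x_C1 = 6 or 36

6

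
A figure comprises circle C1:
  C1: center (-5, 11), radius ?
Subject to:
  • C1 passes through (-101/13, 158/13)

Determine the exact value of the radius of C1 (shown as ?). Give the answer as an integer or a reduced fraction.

1. [C1∋P]  r_C1² − 9 = 0  ⇒  r_C1 = 3 (r>0 drops 1)

3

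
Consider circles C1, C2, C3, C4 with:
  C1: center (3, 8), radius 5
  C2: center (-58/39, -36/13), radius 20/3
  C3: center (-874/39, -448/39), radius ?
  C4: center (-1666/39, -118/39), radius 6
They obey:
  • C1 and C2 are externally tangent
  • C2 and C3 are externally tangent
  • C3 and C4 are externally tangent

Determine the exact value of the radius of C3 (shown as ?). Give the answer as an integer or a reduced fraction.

1. [ext C2·C3]  r_C3² + (40/3)r_C3 − 1408/3 = 0  ⇒  r_C3 = 16 (r>0 drops 1)
2. [ext C3·C4]  r_C3² + 12r_C3 − 448 = 0  ⇒  r_C3 = 16 (r>0 drops 1)

16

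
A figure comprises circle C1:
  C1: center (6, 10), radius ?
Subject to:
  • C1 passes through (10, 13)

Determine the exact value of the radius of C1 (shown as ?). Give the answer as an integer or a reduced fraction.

1. [C1∋P]  r_C1² − 25 = 0  ⇒  r_C1 = 5 (r>0 drops 1)

5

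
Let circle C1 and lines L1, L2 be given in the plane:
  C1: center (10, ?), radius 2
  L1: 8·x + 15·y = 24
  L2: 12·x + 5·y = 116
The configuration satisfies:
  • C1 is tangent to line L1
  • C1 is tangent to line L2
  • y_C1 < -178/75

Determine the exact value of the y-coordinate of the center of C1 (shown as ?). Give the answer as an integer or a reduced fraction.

-6

1. [C1‖L1]  y_C1² + (112/15)y_C1 + 44/5 = 0  ⇒  y_C1 = -6 or -22/15
2. [C1‖L2]  y_C1² + (8/5)y_C1 − 132/5 = 0  ⇒  y_C1 = -6 or 22/5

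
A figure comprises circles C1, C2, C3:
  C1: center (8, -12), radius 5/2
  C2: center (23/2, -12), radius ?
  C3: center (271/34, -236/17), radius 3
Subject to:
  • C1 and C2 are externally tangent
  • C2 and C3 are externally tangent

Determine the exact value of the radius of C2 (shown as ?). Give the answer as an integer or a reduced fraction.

1

1. [ext C1·C2]  r_C2² + 5r_C2 − 6 = 0  ⇒  r_C2 = 1 (r>0 drops 1)
2. [ext C2·C3]  r_C2² + 6r_C2 − 7 = 0  ⇒  r_C2 = 1 (r>0 drops 1)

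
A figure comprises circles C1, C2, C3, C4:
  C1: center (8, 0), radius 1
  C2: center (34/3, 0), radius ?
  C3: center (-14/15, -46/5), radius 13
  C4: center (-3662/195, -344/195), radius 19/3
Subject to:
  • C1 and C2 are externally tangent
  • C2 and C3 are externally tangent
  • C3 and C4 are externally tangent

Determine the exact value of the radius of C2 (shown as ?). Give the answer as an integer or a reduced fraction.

7/3

1. [ext C1·C2]  r_C2² + 2r_C2 − 91/9 = 0  ⇒  r_C2 = 7/3 (r>0 drops 1)
2. [ext C2·C3]  r_C2² + 26r_C2 − 595/9 = 0  ⇒  r_C2 = 7/3 (r>0 drops 1)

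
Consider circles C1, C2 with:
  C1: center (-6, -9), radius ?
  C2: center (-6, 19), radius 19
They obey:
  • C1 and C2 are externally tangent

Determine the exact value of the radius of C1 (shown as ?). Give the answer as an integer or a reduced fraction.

9

1. [ext C1·C2]  r_C1² + 38r_C1 − 423 = 0  ⇒  r_C1 = 9 (r>0 drops 1)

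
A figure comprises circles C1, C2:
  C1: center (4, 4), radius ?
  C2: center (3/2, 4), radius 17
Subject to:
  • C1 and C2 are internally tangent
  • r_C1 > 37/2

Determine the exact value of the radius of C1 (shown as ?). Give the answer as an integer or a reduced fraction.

1. [int C1,C2]  r_C1² − 34r_C1 + 1131/4 = 0  ⇒  r_C1 = 29/2 or 39/2
2. given r_C1 > 37/2: keep 39/2

39/2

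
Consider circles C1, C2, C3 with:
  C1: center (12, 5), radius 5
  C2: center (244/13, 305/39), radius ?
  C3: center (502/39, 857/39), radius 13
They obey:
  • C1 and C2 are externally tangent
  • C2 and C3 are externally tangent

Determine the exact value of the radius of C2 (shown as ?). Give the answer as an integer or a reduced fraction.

7/3

1. [ext C1·C2]  r_C2² + 10r_C2 − 259/9 = 0  ⇒  r_C2 = 7/3 (r>0 drops 1)
2. [ext C2·C3]  r_C2² + 26r_C2 − 595/9 = 0  ⇒  r_C2 = 7/3 (r>0 drops 1)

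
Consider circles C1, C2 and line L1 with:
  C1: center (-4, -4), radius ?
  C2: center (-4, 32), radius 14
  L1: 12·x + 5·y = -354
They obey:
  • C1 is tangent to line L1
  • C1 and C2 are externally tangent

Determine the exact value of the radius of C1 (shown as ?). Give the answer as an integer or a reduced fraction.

1. [C1‖L1]  r_C1² − 484 = 0  ⇒  r_C1 = 22 (r>0 drops 1)
2. [ext C1·C2]  r_C1² + 28r_C1 − 1100 = 0  ⇒  r_C1 = 22 (r>0 drops 1)

22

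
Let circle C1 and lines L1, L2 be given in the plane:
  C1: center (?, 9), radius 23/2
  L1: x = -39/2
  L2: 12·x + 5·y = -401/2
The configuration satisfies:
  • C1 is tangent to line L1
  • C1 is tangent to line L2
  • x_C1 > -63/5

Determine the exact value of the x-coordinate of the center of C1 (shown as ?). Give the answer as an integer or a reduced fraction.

-8

1. [C1‖L1]  x_C1² + 39x_C1 + 248 = 0  ⇒  x_C1 = -31 or -8
2. [C1‖L2]  x_C1² + (491/12)x_C1 + 790/3 = 0  ⇒  x_C1 = -395/12 or -8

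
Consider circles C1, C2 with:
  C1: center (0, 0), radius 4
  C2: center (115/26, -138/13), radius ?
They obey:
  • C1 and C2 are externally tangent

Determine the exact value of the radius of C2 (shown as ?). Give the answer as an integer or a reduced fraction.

15/2

1. [ext C1·C2]  r_C2² + 8r_C2 − 465/4 = 0  ⇒  r_C2 = 15/2 (r>0 drops 1)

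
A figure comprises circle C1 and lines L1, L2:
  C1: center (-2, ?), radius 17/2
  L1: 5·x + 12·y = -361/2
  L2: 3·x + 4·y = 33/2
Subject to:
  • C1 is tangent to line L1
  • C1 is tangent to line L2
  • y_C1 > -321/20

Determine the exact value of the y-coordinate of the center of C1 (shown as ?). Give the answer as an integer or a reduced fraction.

-5

1. [C1‖L1]  y_C1² + (341/12)y_C1 + 1405/12 = 0  ⇒  y_C1 = -281/12 or -5
2. [C1‖L2]  y_C1² − (45/4)y_C1 − 325/4 = 0  ⇒  y_C1 = -5 or 65/4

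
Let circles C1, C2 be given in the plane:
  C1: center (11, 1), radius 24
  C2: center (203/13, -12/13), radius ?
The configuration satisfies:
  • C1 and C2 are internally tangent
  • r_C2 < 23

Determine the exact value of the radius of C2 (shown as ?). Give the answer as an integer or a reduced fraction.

1. [int C1,C2]  r_C2² − 48r_C2 + 551 = 0  ⇒  r_C2 = 19 or 29
2. given r_C2 < 23: keep 19

19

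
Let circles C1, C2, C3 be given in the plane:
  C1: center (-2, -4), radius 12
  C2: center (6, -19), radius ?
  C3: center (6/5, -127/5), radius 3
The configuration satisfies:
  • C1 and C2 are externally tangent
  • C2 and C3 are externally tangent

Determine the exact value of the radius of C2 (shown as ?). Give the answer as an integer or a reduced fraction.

5

1. [ext C1·C2]  r_C2² + 24r_C2 − 145 = 0  ⇒  r_C2 = 5 (r>0 drops 1)
2. [ext C2·C3]  r_C2² + 6r_C2 − 55 = 0  ⇒  r_C2 = 5 (r>0 drops 1)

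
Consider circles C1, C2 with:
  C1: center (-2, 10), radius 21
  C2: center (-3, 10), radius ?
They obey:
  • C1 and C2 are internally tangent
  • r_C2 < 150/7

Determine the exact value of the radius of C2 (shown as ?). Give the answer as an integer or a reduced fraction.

20

1. [int C1,C2]  r_C2² − 42r_C2 + 440 = 0  ⇒  r_C2 = 20 or 22
2. given r_C2 < 150/7: keep 20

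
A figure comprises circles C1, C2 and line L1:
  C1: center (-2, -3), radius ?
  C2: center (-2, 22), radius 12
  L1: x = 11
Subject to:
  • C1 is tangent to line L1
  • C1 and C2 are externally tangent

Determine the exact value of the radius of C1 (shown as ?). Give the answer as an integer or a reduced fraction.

13

1. [C1‖L1]  r_C1² − 169 = 0  ⇒  r_C1 = 13 (r>0 drops 1)
2. [ext C1·C2]  r_C1² + 24r_C1 − 481 = 0  ⇒  r_C1 = 13 (r>0 drops 1)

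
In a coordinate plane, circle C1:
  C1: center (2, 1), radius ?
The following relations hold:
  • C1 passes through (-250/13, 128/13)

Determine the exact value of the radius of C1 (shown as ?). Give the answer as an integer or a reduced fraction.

23

1. [C1∋P]  r_C1² − 529 = 0  ⇒  r_C1 = 23 (r>0 drops 1)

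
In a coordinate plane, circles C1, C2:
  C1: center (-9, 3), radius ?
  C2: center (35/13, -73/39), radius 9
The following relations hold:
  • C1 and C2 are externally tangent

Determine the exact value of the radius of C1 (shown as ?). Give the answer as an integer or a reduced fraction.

1. [ext C1·C2]  r_C1² + 18r_C1 − 715/9 = 0  ⇒  r_C1 = 11/3 (r>0 drops 1)

11/3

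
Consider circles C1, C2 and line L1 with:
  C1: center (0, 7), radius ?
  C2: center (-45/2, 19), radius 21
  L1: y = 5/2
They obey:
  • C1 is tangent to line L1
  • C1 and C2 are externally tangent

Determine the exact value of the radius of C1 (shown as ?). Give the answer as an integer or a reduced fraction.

1. [C1‖L1]  r_C1² − 81/4 = 0  ⇒  r_C1 = 9/2 (r>0 drops 1)
2. [ext C1·C2]  r_C1² + 42r_C1 − 837/4 = 0  ⇒  r_C1 = 9/2 (r>0 drops 1)

9/2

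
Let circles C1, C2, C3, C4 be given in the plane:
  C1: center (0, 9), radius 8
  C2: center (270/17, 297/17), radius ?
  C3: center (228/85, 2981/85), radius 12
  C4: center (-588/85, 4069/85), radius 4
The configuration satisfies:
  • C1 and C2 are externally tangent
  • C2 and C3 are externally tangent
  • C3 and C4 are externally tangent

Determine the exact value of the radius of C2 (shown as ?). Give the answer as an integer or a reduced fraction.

10

1. [ext C1·C2]  r_C2² + 16r_C2 − 260 = 0  ⇒  r_C2 = 10 (r>0 drops 1)
2. [ext C2·C3]  r_C2² + 24r_C2 − 340 = 0  ⇒  r_C2 = 10 (r>0 drops 1)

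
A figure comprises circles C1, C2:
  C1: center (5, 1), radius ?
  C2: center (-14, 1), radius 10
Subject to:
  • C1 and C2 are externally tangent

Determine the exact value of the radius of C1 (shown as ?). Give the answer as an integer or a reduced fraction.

9

1. [ext C1·C2]  r_C1² + 20r_C1 − 261 = 0  ⇒  r_C1 = 9 (r>0 drops 1)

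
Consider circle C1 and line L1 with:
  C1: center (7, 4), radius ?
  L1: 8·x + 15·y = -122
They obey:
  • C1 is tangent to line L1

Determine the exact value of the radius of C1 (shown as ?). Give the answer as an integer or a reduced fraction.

14

1. [C1‖L1]  r_C1² − 196 = 0  ⇒  r_C1 = 14 (r>0 drops 1)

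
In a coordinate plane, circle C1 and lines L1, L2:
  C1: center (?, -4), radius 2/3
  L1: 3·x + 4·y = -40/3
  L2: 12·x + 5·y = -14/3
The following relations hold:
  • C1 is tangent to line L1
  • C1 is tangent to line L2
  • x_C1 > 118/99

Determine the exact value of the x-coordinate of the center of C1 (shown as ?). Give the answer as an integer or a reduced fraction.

2

1. [C1‖L1]  x_C1² − (16/9)x_C1 − 4/9 = 0  ⇒  x_C1 = -2/9 or 2
2. [C1‖L2]  x_C1² − (23/9)x_C1 + 10/9 = 0  ⇒  x_C1 = 5/9 or 2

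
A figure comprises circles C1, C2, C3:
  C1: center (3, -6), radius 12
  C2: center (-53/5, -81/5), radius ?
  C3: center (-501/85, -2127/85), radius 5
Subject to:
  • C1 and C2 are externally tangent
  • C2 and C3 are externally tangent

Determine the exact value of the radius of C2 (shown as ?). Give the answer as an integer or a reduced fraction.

1. [ext C1·C2]  r_C2² + 24r_C2 − 145 = 0  ⇒  r_C2 = 5 (r>0 drops 1)
2. [ext C2·C3]  r_C2² + 10r_C2 − 75 = 0  ⇒  r_C2 = 5 (r>0 drops 1)

5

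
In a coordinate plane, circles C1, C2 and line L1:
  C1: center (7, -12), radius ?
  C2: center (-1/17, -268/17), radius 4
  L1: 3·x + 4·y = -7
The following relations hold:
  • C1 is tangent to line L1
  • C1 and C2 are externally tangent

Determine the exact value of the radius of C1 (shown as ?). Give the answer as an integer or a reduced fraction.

4

1. [C1‖L1]  r_C1² − 16 = 0  ⇒  r_C1 = 4 (r>0 drops 1)
2. [ext C1·C2]  r_C1² + 8r_C1 − 48 = 0  ⇒  r_C1 = 4 (r>0 drops 1)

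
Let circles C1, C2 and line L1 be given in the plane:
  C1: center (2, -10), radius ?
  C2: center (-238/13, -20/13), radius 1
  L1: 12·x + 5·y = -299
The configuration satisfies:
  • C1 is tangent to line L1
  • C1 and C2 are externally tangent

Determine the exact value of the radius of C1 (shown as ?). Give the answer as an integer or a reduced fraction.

1. [C1‖L1]  r_C1² − 441 = 0  ⇒  r_C1 = 21 (r>0 drops 1)
2. [ext C1·C2]  r_C1² + 2r_C1 − 483 = 0  ⇒  r_C1 = 21 (r>0 drops 1)

21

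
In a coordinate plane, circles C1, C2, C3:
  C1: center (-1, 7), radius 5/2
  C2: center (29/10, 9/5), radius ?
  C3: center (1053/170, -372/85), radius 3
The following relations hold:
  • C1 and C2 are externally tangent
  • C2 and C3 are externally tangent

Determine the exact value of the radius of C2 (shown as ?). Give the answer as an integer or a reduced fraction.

1. [ext C1·C2]  r_C2² + 5r_C2 − 36 = 0  ⇒  r_C2 = 4 (r>0 drops 1)
2. [ext C2·C3]  r_C2² + 6r_C2 − 40 = 0  ⇒  r_C2 = 4 (r>0 drops 1)

4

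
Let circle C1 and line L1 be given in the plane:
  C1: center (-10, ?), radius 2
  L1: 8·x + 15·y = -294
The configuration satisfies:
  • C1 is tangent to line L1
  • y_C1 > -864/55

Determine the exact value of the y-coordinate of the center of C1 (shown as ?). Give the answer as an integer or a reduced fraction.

-12

1. [C1‖L1]  y_C1² + (428/15)y_C1 + 992/5 = 0  ⇒  y_C1 = -248/15 or -12
2. given y_C1 > -864/55: keep -12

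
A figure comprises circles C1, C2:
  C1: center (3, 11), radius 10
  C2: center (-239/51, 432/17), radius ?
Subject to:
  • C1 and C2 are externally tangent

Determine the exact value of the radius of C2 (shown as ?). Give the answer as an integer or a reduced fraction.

1. [ext C1·C2]  r_C2² + 20r_C2 − 1501/9 = 0  ⇒  r_C2 = 19/3 (r>0 drops 1)

19/3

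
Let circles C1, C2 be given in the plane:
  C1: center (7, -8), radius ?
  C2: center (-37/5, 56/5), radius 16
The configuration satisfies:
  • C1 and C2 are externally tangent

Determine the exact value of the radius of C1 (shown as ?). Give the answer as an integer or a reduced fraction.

1. [ext C1·C2]  r_C1² + 32r_C1 − 320 = 0  ⇒  r_C1 = 8 (r>0 drops 1)

8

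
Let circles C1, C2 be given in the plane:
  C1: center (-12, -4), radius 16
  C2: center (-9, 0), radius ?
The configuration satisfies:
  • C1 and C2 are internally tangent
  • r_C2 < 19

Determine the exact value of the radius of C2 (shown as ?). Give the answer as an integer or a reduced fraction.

11

1. [int C1,C2]  r_C2² − 32r_C2 + 231 = 0  ⇒  r_C2 = 11 or 21
2. given r_C2 < 19: keep 11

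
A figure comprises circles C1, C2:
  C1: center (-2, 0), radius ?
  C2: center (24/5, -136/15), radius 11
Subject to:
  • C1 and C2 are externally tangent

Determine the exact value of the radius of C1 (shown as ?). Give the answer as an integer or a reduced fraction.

1. [ext C1·C2]  r_C1² + 22r_C1 − 67/9 = 0  ⇒  r_C1 = 1/3 (r>0 drops 1)

1/3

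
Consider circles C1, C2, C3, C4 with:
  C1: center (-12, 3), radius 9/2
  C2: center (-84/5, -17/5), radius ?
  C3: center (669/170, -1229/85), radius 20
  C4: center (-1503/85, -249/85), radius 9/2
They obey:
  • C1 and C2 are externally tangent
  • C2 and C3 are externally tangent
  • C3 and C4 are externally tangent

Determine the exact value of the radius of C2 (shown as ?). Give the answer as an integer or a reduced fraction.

7/2

1. [ext C1·C2]  r_C2² + 9r_C2 − 175/4 = 0  ⇒  r_C2 = 7/2 (r>0 drops 1)
2. [ext C2·C3]  r_C2² + 40r_C2 − 609/4 = 0  ⇒  r_C2 = 7/2 (r>0 drops 1)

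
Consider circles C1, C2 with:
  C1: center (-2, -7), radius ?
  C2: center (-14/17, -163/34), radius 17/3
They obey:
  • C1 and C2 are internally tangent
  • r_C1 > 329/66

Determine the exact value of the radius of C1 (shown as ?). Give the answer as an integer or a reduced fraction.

49/6

1. [int C1,C2]  r_C1² − (34/3)r_C1 + 931/36 = 0  ⇒  r_C1 = 19/6 or 49/6
2. given r_C1 > 329/66: keep 49/6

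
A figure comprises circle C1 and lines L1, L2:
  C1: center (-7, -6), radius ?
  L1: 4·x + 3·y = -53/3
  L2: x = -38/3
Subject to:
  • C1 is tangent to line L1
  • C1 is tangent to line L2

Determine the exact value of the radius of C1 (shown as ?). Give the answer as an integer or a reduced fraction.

17/3

1. [C1‖L1]  r_C1² − 289/9 = 0  ⇒  r_C1 = 17/3 (r>0 drops 1)
2. [C1‖L2]  r_C1² − 289/9 = 0  ⇒  r_C1 = 17/3 (r>0 drops 1)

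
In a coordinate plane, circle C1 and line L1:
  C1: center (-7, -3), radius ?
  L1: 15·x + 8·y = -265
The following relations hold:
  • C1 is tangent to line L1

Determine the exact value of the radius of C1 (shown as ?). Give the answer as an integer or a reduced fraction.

1. [C1‖L1]  r_C1² − 64 = 0  ⇒  r_C1 = 8 (r>0 drops 1)

8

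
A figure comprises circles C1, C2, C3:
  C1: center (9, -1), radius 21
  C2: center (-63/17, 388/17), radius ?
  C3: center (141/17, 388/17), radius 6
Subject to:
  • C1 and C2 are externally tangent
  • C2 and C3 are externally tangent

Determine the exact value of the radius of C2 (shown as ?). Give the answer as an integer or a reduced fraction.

6

1. [ext C1·C2]  r_C2² + 42r_C2 − 288 = 0  ⇒  r_C2 = 6 (r>0 drops 1)
2. [ext C2·C3]  r_C2² + 12r_C2 − 108 = 0  ⇒  r_C2 = 6 (r>0 drops 1)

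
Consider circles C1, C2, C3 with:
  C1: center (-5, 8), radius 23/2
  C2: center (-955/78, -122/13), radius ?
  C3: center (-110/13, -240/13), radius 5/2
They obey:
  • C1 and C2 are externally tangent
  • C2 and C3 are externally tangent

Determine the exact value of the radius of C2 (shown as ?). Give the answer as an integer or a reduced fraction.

22/3

1. [ext C1·C2]  r_C2² + 23r_C2 − 2002/9 = 0  ⇒  r_C2 = 22/3 (r>0 drops 1)
2. [ext C2·C3]  r_C2² + 5r_C2 − 814/9 = 0  ⇒  r_C2 = 22/3 (r>0 drops 1)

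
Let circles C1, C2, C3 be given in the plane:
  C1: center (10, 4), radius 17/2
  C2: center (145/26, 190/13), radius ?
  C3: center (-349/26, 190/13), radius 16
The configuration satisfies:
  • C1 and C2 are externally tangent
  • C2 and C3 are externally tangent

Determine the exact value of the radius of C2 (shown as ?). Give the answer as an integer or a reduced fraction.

1. [ext C1·C2]  r_C2² + 17r_C2 − 60 = 0  ⇒  r_C2 = 3 (r>0 drops 1)
2. [ext C2·C3]  r_C2² + 32r_C2 − 105 = 0  ⇒  r_C2 = 3 (r>0 drops 1)

3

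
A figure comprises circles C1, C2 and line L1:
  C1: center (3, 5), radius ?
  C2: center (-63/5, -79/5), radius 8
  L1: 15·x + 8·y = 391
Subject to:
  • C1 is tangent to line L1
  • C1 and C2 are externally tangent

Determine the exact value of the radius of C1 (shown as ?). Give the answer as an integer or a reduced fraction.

18

1. [C1‖L1]  r_C1² − 324 = 0  ⇒  r_C1 = 18 (r>0 drops 1)
2. [ext C1·C2]  r_C1² + 16r_C1 − 612 = 0  ⇒  r_C1 = 18 (r>0 drops 1)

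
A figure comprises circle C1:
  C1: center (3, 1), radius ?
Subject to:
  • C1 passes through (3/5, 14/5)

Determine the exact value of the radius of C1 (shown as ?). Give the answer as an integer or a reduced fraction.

3

1. [C1∋P]  r_C1² − 9 = 0  ⇒  r_C1 = 3 (r>0 drops 1)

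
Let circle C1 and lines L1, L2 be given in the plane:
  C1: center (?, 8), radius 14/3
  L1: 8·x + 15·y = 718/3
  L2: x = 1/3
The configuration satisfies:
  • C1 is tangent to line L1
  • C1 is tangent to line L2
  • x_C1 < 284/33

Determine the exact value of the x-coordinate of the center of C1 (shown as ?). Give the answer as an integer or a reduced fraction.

1. [C1‖L1]  x_C1² − (179/6)x_C1 + 745/6 = 0  ⇒  x_C1 = 5 or 149/6
2. [C1‖L2]  x_C1² − (2/3)x_C1 − 65/3 = 0  ⇒  x_C1 = -13/3 or 5

5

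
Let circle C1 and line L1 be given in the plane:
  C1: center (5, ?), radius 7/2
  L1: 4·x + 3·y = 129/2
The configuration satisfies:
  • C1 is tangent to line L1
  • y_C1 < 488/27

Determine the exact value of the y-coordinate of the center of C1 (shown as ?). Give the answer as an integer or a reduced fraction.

9

1. [C1‖L1]  y_C1² − (89/3)y_C1 + 186 = 0  ⇒  y_C1 = 9 or 62/3
2. given y_C1 < 488/27: keep 9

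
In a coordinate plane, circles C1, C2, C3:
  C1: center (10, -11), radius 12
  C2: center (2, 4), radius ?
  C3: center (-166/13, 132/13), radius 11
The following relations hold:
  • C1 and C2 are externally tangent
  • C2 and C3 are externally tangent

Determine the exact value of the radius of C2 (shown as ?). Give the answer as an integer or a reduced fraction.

1. [ext C1·C2]  r_C2² + 24r_C2 − 145 = 0  ⇒  r_C2 = 5 (r>0 drops 1)
2. [ext C2·C3]  r_C2² + 22r_C2 − 135 = 0  ⇒  r_C2 = 5 (r>0 drops 1)

5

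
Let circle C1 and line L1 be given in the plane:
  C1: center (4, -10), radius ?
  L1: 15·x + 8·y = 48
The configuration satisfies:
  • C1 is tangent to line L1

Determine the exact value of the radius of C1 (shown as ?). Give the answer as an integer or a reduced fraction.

1. [C1‖L1]  r_C1² − 16 = 0  ⇒  r_C1 = 4 (r>0 drops 1)

4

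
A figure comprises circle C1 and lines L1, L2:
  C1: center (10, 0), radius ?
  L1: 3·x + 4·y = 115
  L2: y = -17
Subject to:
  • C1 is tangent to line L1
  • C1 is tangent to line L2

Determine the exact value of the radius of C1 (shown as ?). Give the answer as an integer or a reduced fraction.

1. [C1‖L1]  r_C1² − 289 = 0  ⇒  r_C1 = 17 (r>0 drops 1)
2. [C1‖L2]  r_C1² − 289 = 0  ⇒  r_C1 = 17 (r>0 drops 1)

17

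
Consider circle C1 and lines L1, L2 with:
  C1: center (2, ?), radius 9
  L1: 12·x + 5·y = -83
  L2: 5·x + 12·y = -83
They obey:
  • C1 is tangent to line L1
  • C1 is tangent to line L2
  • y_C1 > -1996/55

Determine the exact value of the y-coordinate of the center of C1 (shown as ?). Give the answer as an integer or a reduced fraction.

2

1. [C1‖L1]  y_C1² + (214/5)y_C1 − 448/5 = 0  ⇒  y_C1 = -224/5 or 2
2. [C1‖L2]  y_C1² + (31/2)y_C1 − 35 = 0  ⇒  y_C1 = -35/2 or 2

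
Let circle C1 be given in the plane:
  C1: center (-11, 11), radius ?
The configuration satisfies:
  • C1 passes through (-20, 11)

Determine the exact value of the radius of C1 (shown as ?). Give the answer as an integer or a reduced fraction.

1. [C1∋P]  r_C1² − 81 = 0  ⇒  r_C1 = 9 (r>0 drops 1)

9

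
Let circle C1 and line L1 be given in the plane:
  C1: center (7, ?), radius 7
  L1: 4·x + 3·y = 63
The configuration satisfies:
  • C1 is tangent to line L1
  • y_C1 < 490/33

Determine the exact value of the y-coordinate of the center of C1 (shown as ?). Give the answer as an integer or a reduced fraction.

1. [C1‖L1]  y_C1² − (70/3)y_C1 = 0  ⇒  y_C1 = 0 or 70/3
2. given y_C1 < 490/33: keep 0

0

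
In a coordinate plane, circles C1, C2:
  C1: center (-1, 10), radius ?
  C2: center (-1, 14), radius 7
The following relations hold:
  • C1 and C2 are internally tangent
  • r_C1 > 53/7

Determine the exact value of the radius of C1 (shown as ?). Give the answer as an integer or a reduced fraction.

11

1. [int C1,C2]  r_C1² − 14r_C1 + 33 = 0  ⇒  r_C1 = 3 or 11
2. given r_C1 > 53/7: keep 11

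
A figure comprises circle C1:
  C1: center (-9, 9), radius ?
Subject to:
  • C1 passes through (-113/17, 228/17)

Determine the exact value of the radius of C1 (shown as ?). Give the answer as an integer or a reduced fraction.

5

1. [C1∋P]  r_C1² − 25 = 0  ⇒  r_C1 = 5 (r>0 drops 1)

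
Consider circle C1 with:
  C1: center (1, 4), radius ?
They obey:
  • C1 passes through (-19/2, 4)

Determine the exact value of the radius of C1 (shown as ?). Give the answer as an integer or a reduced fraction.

21/2

1. [C1∋P]  r_C1² − 441/4 = 0  ⇒  r_C1 = 21/2 (r>0 drops 1)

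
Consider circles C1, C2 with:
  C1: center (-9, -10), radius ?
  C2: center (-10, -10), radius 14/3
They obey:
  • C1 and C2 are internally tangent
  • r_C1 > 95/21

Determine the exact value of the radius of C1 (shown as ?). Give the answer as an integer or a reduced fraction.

1. [int C1,C2]  r_C1² − (28/3)r_C1 + 187/9 = 0  ⇒  r_C1 = 11/3 or 17/3
2. given r_C1 > 95/21: keep 17/3

17/3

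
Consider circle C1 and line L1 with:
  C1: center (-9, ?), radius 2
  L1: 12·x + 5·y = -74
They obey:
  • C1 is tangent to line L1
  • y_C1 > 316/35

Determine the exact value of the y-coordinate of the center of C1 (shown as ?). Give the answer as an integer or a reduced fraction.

12

1. [C1‖L1]  y_C1² − (68/5)y_C1 + 96/5 = 0  ⇒  y_C1 = 8/5 or 12
2. given y_C1 > 316/35: keep 12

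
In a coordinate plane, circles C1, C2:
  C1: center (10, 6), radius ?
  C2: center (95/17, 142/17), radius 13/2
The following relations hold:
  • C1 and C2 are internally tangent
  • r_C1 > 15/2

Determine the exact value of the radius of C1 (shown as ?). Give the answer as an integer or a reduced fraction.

23/2

1. [int C1,C2]  r_C1² − 13r_C1 + 69/4 = 0  ⇒  r_C1 = 3/2 or 23/2
2. given r_C1 > 15/2: keep 23/2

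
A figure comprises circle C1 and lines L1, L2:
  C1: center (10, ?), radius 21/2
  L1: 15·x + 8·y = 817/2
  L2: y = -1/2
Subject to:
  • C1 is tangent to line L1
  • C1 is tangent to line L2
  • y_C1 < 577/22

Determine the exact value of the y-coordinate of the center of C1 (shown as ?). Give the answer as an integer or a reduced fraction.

10

1. [C1‖L1]  y_C1² − (517/8)y_C1 + 2185/4 = 0  ⇒  y_C1 = 10 or 437/8
2. [C1‖L2]  y_C1² + 1y_C1 − 110 = 0  ⇒  y_C1 = -11 or 10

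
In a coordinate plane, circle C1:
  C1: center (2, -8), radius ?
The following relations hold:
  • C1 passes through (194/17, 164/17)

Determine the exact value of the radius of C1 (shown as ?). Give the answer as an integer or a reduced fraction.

1. [C1∋P]  r_C1² − 400 = 0  ⇒  r_C1 = 20 (r>0 drops 1)

20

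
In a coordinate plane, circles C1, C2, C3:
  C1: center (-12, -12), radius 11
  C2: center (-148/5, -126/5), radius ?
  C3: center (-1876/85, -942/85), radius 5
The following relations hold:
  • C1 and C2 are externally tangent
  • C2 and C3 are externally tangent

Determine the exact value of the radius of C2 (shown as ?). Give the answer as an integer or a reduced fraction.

11

1. [ext C1·C2]  r_C2² + 22r_C2 − 363 = 0  ⇒  r_C2 = 11 (r>0 drops 1)
2. [ext C2·C3]  r_C2² + 10r_C2 − 231 = 0  ⇒  r_C2 = 11 (r>0 drops 1)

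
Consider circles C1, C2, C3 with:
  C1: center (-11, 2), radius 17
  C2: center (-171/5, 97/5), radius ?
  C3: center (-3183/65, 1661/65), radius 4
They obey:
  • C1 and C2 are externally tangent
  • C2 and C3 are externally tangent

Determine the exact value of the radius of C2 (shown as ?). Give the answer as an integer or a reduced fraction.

12

1. [ext C1·C2]  r_C2² + 34r_C2 − 552 = 0  ⇒  r_C2 = 12 (r>0 drops 1)
2. [ext C2·C3]  r_C2² + 8r_C2 − 240 = 0  ⇒  r_C2 = 12 (r>0 drops 1)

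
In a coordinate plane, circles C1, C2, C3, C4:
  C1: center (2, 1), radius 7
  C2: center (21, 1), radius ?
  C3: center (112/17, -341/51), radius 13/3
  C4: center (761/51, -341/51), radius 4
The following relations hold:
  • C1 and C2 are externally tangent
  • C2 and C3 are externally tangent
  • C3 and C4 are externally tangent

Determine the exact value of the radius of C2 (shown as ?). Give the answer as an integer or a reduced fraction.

12

1. [ext C1·C2]  r_C2² + 14r_C2 − 312 = 0  ⇒  r_C2 = 12 (r>0 drops 1)
2. [ext C2·C3]  r_C2² + (26/3)r_C2 − 248 = 0  ⇒  r_C2 = 12 (r>0 drops 1)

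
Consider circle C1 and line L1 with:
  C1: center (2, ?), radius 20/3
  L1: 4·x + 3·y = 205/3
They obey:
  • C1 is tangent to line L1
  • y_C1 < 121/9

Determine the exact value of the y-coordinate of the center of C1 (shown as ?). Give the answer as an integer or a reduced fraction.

9

1. [C1‖L1]  y_C1² − (362/9)y_C1 + 281 = 0  ⇒  y_C1 = 9 or 281/9
2. given y_C1 < 121/9: keep 9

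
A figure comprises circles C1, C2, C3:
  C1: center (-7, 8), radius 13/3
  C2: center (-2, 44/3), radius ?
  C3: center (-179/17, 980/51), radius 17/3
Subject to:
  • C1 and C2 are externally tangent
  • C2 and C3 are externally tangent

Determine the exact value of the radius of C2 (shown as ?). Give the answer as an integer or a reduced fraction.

4

1. [ext C1·C2]  r_C2² + (26/3)r_C2 − 152/3 = 0  ⇒  r_C2 = 4 (r>0 drops 1)
2. [ext C2·C3]  r_C2² + (34/3)r_C2 − 184/3 = 0  ⇒  r_C2 = 4 (r>0 drops 1)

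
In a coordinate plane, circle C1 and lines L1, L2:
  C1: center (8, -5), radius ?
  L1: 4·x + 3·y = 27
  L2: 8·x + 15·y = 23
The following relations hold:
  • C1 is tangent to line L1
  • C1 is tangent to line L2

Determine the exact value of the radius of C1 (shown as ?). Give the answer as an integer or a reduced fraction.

1. [C1‖L1]  r_C1² − 4 = 0  ⇒  r_C1 = 2 (r>0 drops 1)
2. [C1‖L2]  r_C1² − 4 = 0  ⇒  r_C1 = 2 (r>0 drops 1)

2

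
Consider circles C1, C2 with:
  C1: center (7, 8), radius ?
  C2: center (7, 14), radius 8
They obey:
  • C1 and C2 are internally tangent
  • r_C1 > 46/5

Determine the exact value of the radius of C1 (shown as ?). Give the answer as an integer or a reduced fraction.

14

1. [int C1,C2]  r_C1² − 16r_C1 + 28 = 0  ⇒  r_C1 = 2 or 14
2. given r_C1 > 46/5: keep 14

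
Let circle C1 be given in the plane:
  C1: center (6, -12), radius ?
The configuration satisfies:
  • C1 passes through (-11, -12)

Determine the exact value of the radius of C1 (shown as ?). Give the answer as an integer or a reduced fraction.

1. [C1∋P]  r_C1² − 289 = 0  ⇒  r_C1 = 17 (r>0 drops 1)

17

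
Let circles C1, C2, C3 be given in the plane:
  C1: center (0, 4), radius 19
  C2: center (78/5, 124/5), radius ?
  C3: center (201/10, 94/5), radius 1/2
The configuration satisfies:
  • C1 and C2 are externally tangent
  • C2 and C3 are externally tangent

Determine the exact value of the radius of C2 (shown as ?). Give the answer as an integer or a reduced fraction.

1. [ext C1·C2]  r_C2² + 38r_C2 − 315 = 0  ⇒  r_C2 = 7 (r>0 drops 1)
2. [ext C2·C3]  r_C2² + 1r_C2 − 56 = 0  ⇒  r_C2 = 7 (r>0 drops 1)

7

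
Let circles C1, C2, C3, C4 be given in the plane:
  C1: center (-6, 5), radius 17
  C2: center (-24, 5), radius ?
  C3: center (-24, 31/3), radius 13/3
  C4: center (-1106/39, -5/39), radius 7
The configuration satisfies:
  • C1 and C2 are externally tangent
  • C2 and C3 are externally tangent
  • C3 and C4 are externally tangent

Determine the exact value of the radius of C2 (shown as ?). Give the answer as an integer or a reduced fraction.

1. [ext C1·C2]  r_C2² + 34r_C2 − 35 = 0  ⇒  r_C2 = 1 (r>0 drops 1)
2. [ext C2·C3]  r_C2² + (26/3)r_C2 − 29/3 = 0  ⇒  r_C2 = 1 (r>0 drops 1)

1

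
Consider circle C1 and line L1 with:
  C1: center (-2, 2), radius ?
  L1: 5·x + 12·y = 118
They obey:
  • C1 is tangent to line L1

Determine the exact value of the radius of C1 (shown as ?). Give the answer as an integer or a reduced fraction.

1. [C1‖L1]  r_C1² − 64 = 0  ⇒  r_C1 = 8 (r>0 drops 1)

8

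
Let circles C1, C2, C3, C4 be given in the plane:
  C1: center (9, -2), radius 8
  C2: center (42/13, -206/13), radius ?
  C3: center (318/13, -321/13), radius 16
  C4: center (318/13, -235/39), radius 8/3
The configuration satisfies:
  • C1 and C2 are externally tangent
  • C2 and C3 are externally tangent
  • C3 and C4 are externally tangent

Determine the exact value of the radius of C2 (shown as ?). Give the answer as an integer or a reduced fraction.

7

1. [ext C1·C2]  r_C2² + 16r_C2 − 161 = 0  ⇒  r_C2 = 7 (r>0 drops 1)
2. [ext C2·C3]  r_C2² + 32r_C2 − 273 = 0  ⇒  r_C2 = 7 (r>0 drops 1)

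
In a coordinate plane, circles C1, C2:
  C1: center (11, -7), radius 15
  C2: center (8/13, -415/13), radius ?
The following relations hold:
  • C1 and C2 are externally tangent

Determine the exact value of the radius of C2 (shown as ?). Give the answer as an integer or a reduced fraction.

1. [ext C1·C2]  r_C2² + 30r_C2 − 504 = 0  ⇒  r_C2 = 12 (r>0 drops 1)

12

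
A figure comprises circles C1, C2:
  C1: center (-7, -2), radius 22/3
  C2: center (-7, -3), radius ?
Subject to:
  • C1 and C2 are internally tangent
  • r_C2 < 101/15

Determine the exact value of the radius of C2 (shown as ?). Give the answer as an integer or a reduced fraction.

19/3

1. [int C1,C2]  r_C2² − (44/3)r_C2 + 475/9 = 0  ⇒  r_C2 = 19/3 or 25/3
2. given r_C2 < 101/15: keep 19/3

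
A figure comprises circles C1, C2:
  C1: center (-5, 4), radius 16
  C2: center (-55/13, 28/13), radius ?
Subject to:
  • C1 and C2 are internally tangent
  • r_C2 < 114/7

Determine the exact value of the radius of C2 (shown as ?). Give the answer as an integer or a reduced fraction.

14

1. [int C1,C2]  r_C2² − 32r_C2 + 252 = 0  ⇒  r_C2 = 14 or 18
2. given r_C2 < 114/7: keep 14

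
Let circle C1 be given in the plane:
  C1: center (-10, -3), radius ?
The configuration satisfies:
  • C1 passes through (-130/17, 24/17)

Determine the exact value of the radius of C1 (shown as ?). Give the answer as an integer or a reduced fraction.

5

1. [C1∋P]  r_C1² − 25 = 0  ⇒  r_C1 = 5 (r>0 drops 1)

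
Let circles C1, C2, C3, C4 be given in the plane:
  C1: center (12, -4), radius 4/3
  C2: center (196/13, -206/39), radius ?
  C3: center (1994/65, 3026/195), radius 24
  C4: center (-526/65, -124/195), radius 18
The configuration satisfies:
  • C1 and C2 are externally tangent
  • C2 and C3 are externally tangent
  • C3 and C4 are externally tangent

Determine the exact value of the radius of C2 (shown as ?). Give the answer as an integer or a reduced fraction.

2

1. [ext C1·C2]  r_C2² + (8/3)r_C2 − 28/3 = 0  ⇒  r_C2 = 2 (r>0 drops 1)
2. [ext C2·C3]  r_C2² + 48r_C2 − 100 = 0  ⇒  r_C2 = 2 (r>0 drops 1)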